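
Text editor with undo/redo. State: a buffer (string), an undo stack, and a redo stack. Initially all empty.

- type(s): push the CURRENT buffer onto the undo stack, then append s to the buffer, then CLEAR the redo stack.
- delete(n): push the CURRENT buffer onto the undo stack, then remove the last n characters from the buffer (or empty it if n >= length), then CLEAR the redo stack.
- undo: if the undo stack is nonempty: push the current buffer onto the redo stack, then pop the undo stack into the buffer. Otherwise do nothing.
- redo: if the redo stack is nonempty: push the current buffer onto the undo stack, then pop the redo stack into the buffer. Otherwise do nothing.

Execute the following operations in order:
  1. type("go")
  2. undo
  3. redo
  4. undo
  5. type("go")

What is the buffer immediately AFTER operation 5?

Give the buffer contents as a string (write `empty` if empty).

Answer: go

Derivation:
After op 1 (type): buf='go' undo_depth=1 redo_depth=0
After op 2 (undo): buf='(empty)' undo_depth=0 redo_depth=1
After op 3 (redo): buf='go' undo_depth=1 redo_depth=0
After op 4 (undo): buf='(empty)' undo_depth=0 redo_depth=1
After op 5 (type): buf='go' undo_depth=1 redo_depth=0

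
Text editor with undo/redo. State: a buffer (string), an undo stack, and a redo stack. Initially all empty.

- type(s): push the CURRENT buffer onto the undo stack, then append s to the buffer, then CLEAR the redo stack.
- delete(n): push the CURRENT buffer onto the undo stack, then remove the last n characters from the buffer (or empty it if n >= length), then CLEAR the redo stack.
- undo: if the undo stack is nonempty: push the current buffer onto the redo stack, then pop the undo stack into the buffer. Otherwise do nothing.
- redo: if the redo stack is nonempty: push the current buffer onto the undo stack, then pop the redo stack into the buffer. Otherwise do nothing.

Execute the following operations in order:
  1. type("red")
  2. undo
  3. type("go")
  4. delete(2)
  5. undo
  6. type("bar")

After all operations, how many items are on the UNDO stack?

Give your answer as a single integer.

Answer: 2

Derivation:
After op 1 (type): buf='red' undo_depth=1 redo_depth=0
After op 2 (undo): buf='(empty)' undo_depth=0 redo_depth=1
After op 3 (type): buf='go' undo_depth=1 redo_depth=0
After op 4 (delete): buf='(empty)' undo_depth=2 redo_depth=0
After op 5 (undo): buf='go' undo_depth=1 redo_depth=1
After op 6 (type): buf='gobar' undo_depth=2 redo_depth=0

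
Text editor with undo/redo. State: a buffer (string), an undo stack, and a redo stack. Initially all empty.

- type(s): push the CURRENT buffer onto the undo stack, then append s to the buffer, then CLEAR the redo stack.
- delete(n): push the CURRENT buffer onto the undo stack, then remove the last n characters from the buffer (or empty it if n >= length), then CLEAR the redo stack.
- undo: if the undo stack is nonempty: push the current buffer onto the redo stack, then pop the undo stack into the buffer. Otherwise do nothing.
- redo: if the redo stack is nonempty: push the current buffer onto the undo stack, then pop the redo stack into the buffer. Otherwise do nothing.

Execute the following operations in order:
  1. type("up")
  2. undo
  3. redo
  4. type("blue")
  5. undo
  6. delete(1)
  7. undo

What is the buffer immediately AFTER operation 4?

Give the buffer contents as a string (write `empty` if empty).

After op 1 (type): buf='up' undo_depth=1 redo_depth=0
After op 2 (undo): buf='(empty)' undo_depth=0 redo_depth=1
After op 3 (redo): buf='up' undo_depth=1 redo_depth=0
After op 4 (type): buf='upblue' undo_depth=2 redo_depth=0

Answer: upblue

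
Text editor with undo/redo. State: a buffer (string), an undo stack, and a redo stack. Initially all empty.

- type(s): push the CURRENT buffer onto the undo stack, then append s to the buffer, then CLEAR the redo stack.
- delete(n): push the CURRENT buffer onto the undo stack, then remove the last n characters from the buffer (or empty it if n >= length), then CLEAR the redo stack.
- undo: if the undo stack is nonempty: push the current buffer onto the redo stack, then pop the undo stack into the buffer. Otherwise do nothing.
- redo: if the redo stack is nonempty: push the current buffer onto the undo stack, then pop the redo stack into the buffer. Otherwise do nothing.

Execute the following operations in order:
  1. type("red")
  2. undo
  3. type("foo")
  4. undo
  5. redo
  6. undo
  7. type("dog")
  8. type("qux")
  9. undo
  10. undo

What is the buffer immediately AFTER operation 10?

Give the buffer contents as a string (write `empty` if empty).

Answer: empty

Derivation:
After op 1 (type): buf='red' undo_depth=1 redo_depth=0
After op 2 (undo): buf='(empty)' undo_depth=0 redo_depth=1
After op 3 (type): buf='foo' undo_depth=1 redo_depth=0
After op 4 (undo): buf='(empty)' undo_depth=0 redo_depth=1
After op 5 (redo): buf='foo' undo_depth=1 redo_depth=0
After op 6 (undo): buf='(empty)' undo_depth=0 redo_depth=1
After op 7 (type): buf='dog' undo_depth=1 redo_depth=0
After op 8 (type): buf='dogqux' undo_depth=2 redo_depth=0
After op 9 (undo): buf='dog' undo_depth=1 redo_depth=1
After op 10 (undo): buf='(empty)' undo_depth=0 redo_depth=2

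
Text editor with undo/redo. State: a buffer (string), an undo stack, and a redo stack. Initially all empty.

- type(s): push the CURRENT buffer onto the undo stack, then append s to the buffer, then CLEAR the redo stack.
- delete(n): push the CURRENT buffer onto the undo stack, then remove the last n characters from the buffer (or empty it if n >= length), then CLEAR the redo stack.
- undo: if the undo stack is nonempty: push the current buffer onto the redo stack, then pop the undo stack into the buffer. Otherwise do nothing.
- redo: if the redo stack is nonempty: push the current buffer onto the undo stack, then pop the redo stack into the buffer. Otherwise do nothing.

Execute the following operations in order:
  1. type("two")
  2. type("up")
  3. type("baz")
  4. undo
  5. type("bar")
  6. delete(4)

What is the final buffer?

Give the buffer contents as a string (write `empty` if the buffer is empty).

After op 1 (type): buf='two' undo_depth=1 redo_depth=0
After op 2 (type): buf='twoup' undo_depth=2 redo_depth=0
After op 3 (type): buf='twoupbaz' undo_depth=3 redo_depth=0
After op 4 (undo): buf='twoup' undo_depth=2 redo_depth=1
After op 5 (type): buf='twoupbar' undo_depth=3 redo_depth=0
After op 6 (delete): buf='twou' undo_depth=4 redo_depth=0

Answer: twou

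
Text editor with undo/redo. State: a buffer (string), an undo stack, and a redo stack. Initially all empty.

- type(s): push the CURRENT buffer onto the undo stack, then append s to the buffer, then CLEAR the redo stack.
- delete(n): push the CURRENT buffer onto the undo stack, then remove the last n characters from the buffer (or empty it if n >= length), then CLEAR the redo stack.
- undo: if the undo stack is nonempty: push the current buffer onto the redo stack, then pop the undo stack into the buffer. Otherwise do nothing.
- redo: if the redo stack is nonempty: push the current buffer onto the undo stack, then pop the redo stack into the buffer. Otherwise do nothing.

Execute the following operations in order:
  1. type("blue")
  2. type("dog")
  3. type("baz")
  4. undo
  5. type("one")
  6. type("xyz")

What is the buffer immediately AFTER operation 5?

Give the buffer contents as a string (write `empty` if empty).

After op 1 (type): buf='blue' undo_depth=1 redo_depth=0
After op 2 (type): buf='bluedog' undo_depth=2 redo_depth=0
After op 3 (type): buf='bluedogbaz' undo_depth=3 redo_depth=0
After op 4 (undo): buf='bluedog' undo_depth=2 redo_depth=1
After op 5 (type): buf='bluedogone' undo_depth=3 redo_depth=0

Answer: bluedogone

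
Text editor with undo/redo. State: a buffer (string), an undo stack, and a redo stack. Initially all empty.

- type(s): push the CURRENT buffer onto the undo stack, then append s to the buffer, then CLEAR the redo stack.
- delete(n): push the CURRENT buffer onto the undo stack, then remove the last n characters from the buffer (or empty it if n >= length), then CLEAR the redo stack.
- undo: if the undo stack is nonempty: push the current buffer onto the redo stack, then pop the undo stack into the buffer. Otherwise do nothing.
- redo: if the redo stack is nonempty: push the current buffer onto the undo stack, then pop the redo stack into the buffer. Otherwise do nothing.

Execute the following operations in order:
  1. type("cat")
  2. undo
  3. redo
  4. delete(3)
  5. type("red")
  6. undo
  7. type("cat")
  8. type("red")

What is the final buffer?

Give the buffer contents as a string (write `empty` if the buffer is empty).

After op 1 (type): buf='cat' undo_depth=1 redo_depth=0
After op 2 (undo): buf='(empty)' undo_depth=0 redo_depth=1
After op 3 (redo): buf='cat' undo_depth=1 redo_depth=0
After op 4 (delete): buf='(empty)' undo_depth=2 redo_depth=0
After op 5 (type): buf='red' undo_depth=3 redo_depth=0
After op 6 (undo): buf='(empty)' undo_depth=2 redo_depth=1
After op 7 (type): buf='cat' undo_depth=3 redo_depth=0
After op 8 (type): buf='catred' undo_depth=4 redo_depth=0

Answer: catred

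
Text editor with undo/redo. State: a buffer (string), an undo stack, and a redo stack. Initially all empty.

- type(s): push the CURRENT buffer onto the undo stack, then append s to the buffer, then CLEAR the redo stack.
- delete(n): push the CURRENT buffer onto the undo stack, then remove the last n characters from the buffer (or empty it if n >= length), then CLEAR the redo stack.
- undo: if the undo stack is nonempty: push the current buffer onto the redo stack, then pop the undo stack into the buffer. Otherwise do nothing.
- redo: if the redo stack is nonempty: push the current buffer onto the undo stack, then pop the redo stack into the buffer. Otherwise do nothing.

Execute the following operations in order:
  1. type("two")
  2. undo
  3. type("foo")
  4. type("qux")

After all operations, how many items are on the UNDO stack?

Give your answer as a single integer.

Answer: 2

Derivation:
After op 1 (type): buf='two' undo_depth=1 redo_depth=0
After op 2 (undo): buf='(empty)' undo_depth=0 redo_depth=1
After op 3 (type): buf='foo' undo_depth=1 redo_depth=0
After op 4 (type): buf='fooqux' undo_depth=2 redo_depth=0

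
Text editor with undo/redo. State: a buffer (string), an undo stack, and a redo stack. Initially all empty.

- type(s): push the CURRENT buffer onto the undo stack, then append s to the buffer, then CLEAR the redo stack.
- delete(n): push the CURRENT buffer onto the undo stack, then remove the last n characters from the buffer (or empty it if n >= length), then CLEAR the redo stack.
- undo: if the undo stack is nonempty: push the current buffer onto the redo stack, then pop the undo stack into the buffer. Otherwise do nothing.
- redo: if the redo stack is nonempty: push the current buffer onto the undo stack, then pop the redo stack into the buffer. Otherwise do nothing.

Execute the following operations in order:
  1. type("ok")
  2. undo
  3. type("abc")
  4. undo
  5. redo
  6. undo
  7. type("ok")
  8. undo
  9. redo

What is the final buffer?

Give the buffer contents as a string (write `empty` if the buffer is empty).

Answer: ok

Derivation:
After op 1 (type): buf='ok' undo_depth=1 redo_depth=0
After op 2 (undo): buf='(empty)' undo_depth=0 redo_depth=1
After op 3 (type): buf='abc' undo_depth=1 redo_depth=0
After op 4 (undo): buf='(empty)' undo_depth=0 redo_depth=1
After op 5 (redo): buf='abc' undo_depth=1 redo_depth=0
After op 6 (undo): buf='(empty)' undo_depth=0 redo_depth=1
After op 7 (type): buf='ok' undo_depth=1 redo_depth=0
After op 8 (undo): buf='(empty)' undo_depth=0 redo_depth=1
After op 9 (redo): buf='ok' undo_depth=1 redo_depth=0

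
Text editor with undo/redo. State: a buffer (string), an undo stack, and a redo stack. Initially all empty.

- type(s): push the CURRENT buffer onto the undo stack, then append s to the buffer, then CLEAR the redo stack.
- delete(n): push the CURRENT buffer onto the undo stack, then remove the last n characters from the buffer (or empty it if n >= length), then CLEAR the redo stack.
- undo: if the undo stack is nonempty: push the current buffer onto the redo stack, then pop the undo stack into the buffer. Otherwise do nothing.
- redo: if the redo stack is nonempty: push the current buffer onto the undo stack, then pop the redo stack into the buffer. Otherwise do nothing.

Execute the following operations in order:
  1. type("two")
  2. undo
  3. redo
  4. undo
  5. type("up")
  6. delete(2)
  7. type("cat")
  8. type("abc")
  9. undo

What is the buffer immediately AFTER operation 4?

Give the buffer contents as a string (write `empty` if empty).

After op 1 (type): buf='two' undo_depth=1 redo_depth=0
After op 2 (undo): buf='(empty)' undo_depth=0 redo_depth=1
After op 3 (redo): buf='two' undo_depth=1 redo_depth=0
After op 4 (undo): buf='(empty)' undo_depth=0 redo_depth=1

Answer: empty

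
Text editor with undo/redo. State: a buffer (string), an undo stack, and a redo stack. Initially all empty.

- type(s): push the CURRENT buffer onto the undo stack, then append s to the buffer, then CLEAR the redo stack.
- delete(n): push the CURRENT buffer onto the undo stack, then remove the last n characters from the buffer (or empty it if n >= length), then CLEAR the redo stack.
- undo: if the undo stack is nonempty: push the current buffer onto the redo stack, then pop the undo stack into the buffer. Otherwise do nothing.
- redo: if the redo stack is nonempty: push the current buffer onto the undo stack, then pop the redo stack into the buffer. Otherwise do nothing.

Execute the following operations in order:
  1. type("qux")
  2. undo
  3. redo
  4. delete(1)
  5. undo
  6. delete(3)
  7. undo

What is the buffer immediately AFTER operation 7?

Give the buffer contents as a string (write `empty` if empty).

Answer: qux

Derivation:
After op 1 (type): buf='qux' undo_depth=1 redo_depth=0
After op 2 (undo): buf='(empty)' undo_depth=0 redo_depth=1
After op 3 (redo): buf='qux' undo_depth=1 redo_depth=0
After op 4 (delete): buf='qu' undo_depth=2 redo_depth=0
After op 5 (undo): buf='qux' undo_depth=1 redo_depth=1
After op 6 (delete): buf='(empty)' undo_depth=2 redo_depth=0
After op 7 (undo): buf='qux' undo_depth=1 redo_depth=1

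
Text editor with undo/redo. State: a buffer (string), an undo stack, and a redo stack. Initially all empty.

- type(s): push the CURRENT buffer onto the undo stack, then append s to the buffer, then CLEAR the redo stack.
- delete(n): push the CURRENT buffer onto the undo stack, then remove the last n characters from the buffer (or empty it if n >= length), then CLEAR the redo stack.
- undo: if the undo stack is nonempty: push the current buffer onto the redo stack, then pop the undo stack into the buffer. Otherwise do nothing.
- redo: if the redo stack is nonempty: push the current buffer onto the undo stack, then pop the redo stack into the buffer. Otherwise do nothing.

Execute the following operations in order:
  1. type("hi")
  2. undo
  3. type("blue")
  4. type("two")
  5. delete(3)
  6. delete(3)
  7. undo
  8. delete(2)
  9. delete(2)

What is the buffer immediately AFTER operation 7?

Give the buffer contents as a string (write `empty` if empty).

Answer: blue

Derivation:
After op 1 (type): buf='hi' undo_depth=1 redo_depth=0
After op 2 (undo): buf='(empty)' undo_depth=0 redo_depth=1
After op 3 (type): buf='blue' undo_depth=1 redo_depth=0
After op 4 (type): buf='bluetwo' undo_depth=2 redo_depth=0
After op 5 (delete): buf='blue' undo_depth=3 redo_depth=0
After op 6 (delete): buf='b' undo_depth=4 redo_depth=0
After op 7 (undo): buf='blue' undo_depth=3 redo_depth=1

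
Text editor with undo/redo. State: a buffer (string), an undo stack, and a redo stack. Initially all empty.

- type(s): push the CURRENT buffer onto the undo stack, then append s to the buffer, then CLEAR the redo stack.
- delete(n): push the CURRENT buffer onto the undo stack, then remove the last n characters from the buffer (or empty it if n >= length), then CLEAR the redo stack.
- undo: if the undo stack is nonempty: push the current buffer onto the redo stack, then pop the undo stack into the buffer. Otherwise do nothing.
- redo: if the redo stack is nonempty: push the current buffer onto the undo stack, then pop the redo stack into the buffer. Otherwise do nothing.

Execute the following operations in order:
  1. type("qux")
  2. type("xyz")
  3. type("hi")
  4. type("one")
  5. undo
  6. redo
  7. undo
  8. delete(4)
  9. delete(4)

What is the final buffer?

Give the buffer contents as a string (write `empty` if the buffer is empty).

Answer: empty

Derivation:
After op 1 (type): buf='qux' undo_depth=1 redo_depth=0
After op 2 (type): buf='quxxyz' undo_depth=2 redo_depth=0
After op 3 (type): buf='quxxyzhi' undo_depth=3 redo_depth=0
After op 4 (type): buf='quxxyzhione' undo_depth=4 redo_depth=0
After op 5 (undo): buf='quxxyzhi' undo_depth=3 redo_depth=1
After op 6 (redo): buf='quxxyzhione' undo_depth=4 redo_depth=0
After op 7 (undo): buf='quxxyzhi' undo_depth=3 redo_depth=1
After op 8 (delete): buf='quxx' undo_depth=4 redo_depth=0
After op 9 (delete): buf='(empty)' undo_depth=5 redo_depth=0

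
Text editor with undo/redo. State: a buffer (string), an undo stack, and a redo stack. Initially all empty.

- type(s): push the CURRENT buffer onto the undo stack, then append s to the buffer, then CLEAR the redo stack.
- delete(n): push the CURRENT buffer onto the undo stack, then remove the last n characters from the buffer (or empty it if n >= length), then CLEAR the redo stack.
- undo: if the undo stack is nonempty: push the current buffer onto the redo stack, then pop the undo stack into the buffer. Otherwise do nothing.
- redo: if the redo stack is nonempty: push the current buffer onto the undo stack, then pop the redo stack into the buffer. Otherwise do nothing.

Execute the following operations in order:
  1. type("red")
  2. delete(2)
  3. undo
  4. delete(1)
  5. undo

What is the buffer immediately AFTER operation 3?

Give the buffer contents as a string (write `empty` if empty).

After op 1 (type): buf='red' undo_depth=1 redo_depth=0
After op 2 (delete): buf='r' undo_depth=2 redo_depth=0
After op 3 (undo): buf='red' undo_depth=1 redo_depth=1

Answer: red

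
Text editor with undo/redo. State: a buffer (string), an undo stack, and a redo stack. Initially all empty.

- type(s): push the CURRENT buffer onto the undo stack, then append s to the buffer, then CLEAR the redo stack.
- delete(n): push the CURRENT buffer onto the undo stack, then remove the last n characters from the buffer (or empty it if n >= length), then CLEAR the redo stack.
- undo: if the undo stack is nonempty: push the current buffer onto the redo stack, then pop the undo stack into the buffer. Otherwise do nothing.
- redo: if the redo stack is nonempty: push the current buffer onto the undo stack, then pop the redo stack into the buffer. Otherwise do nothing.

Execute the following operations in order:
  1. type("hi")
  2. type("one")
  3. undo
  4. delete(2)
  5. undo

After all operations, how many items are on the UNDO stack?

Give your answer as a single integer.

Answer: 1

Derivation:
After op 1 (type): buf='hi' undo_depth=1 redo_depth=0
After op 2 (type): buf='hione' undo_depth=2 redo_depth=0
After op 3 (undo): buf='hi' undo_depth=1 redo_depth=1
After op 4 (delete): buf='(empty)' undo_depth=2 redo_depth=0
After op 5 (undo): buf='hi' undo_depth=1 redo_depth=1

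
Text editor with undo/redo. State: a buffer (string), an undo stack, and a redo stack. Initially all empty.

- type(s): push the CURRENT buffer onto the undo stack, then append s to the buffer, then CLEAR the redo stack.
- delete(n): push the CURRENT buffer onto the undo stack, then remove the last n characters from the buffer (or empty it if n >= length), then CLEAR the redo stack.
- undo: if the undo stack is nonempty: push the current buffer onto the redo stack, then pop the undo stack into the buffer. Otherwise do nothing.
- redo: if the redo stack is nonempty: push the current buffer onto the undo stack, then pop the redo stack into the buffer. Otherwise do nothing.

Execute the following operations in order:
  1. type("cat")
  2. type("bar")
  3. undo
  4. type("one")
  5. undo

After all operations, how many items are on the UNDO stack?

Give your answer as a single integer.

After op 1 (type): buf='cat' undo_depth=1 redo_depth=0
After op 2 (type): buf='catbar' undo_depth=2 redo_depth=0
After op 3 (undo): buf='cat' undo_depth=1 redo_depth=1
After op 4 (type): buf='catone' undo_depth=2 redo_depth=0
After op 5 (undo): buf='cat' undo_depth=1 redo_depth=1

Answer: 1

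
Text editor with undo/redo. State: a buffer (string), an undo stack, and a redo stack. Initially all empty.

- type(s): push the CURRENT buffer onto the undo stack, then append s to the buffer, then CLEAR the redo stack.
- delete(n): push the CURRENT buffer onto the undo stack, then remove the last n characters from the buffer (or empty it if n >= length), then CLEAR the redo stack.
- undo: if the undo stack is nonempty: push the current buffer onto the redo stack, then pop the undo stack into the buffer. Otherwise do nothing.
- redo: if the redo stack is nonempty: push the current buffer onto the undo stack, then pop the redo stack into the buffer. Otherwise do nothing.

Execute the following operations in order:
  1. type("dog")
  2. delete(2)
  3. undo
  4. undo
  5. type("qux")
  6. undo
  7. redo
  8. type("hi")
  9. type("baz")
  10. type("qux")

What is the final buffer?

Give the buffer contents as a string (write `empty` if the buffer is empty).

After op 1 (type): buf='dog' undo_depth=1 redo_depth=0
After op 2 (delete): buf='d' undo_depth=2 redo_depth=0
After op 3 (undo): buf='dog' undo_depth=1 redo_depth=1
After op 4 (undo): buf='(empty)' undo_depth=0 redo_depth=2
After op 5 (type): buf='qux' undo_depth=1 redo_depth=0
After op 6 (undo): buf='(empty)' undo_depth=0 redo_depth=1
After op 7 (redo): buf='qux' undo_depth=1 redo_depth=0
After op 8 (type): buf='quxhi' undo_depth=2 redo_depth=0
After op 9 (type): buf='quxhibaz' undo_depth=3 redo_depth=0
After op 10 (type): buf='quxhibazqux' undo_depth=4 redo_depth=0

Answer: quxhibazqux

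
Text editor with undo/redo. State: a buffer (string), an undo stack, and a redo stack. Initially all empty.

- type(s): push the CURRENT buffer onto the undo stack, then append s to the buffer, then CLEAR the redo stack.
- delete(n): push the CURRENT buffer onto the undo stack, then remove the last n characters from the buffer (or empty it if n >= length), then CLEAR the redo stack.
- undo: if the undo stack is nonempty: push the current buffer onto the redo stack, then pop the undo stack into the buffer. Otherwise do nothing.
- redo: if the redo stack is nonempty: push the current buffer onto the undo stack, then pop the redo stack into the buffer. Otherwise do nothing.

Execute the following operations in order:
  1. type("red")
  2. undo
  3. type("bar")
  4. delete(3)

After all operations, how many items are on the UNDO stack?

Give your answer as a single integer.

After op 1 (type): buf='red' undo_depth=1 redo_depth=0
After op 2 (undo): buf='(empty)' undo_depth=0 redo_depth=1
After op 3 (type): buf='bar' undo_depth=1 redo_depth=0
After op 4 (delete): buf='(empty)' undo_depth=2 redo_depth=0

Answer: 2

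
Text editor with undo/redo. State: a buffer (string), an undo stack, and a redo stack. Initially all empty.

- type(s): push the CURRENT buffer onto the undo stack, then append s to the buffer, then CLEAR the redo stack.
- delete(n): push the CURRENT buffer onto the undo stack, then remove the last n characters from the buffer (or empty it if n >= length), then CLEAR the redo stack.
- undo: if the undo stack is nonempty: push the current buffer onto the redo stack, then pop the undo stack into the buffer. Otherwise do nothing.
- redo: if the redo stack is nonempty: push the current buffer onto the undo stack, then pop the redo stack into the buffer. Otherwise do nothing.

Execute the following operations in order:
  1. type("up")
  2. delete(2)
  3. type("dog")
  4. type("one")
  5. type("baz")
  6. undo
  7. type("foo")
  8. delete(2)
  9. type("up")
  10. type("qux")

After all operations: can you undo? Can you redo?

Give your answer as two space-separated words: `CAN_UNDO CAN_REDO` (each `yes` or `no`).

Answer: yes no

Derivation:
After op 1 (type): buf='up' undo_depth=1 redo_depth=0
After op 2 (delete): buf='(empty)' undo_depth=2 redo_depth=0
After op 3 (type): buf='dog' undo_depth=3 redo_depth=0
After op 4 (type): buf='dogone' undo_depth=4 redo_depth=0
After op 5 (type): buf='dogonebaz' undo_depth=5 redo_depth=0
After op 6 (undo): buf='dogone' undo_depth=4 redo_depth=1
After op 7 (type): buf='dogonefoo' undo_depth=5 redo_depth=0
After op 8 (delete): buf='dogonef' undo_depth=6 redo_depth=0
After op 9 (type): buf='dogonefup' undo_depth=7 redo_depth=0
After op 10 (type): buf='dogonefupqux' undo_depth=8 redo_depth=0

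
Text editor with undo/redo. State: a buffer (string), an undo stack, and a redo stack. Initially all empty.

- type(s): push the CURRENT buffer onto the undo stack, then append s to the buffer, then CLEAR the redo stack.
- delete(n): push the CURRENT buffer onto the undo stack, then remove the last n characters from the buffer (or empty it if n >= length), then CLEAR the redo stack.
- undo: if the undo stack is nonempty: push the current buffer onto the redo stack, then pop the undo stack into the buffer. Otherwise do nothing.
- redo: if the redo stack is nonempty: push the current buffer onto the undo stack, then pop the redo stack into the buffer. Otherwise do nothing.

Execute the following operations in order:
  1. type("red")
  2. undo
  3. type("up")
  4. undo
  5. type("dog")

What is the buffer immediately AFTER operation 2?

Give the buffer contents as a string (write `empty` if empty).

After op 1 (type): buf='red' undo_depth=1 redo_depth=0
After op 2 (undo): buf='(empty)' undo_depth=0 redo_depth=1

Answer: empty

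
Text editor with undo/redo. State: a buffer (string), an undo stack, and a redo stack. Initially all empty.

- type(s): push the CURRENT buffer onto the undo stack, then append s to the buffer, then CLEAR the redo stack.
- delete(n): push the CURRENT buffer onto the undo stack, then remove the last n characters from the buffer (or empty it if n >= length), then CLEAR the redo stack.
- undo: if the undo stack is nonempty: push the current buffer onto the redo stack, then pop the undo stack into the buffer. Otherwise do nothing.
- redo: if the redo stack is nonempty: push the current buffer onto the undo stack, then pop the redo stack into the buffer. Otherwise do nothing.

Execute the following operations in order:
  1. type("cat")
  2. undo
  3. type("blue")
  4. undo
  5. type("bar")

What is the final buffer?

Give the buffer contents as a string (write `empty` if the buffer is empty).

Answer: bar

Derivation:
After op 1 (type): buf='cat' undo_depth=1 redo_depth=0
After op 2 (undo): buf='(empty)' undo_depth=0 redo_depth=1
After op 3 (type): buf='blue' undo_depth=1 redo_depth=0
After op 4 (undo): buf='(empty)' undo_depth=0 redo_depth=1
After op 5 (type): buf='bar' undo_depth=1 redo_depth=0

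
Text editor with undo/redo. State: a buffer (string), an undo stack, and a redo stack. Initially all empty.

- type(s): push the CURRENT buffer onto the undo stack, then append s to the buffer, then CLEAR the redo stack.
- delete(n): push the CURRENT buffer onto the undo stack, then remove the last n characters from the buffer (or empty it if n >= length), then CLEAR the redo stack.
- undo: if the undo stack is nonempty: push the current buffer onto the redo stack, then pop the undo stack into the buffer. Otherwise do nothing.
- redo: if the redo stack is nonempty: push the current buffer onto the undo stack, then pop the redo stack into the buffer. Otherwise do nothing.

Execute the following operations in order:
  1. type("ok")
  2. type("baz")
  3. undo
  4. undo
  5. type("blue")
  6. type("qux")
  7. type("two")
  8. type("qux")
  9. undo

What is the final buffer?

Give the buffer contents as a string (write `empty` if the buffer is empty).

Answer: bluequxtwo

Derivation:
After op 1 (type): buf='ok' undo_depth=1 redo_depth=0
After op 2 (type): buf='okbaz' undo_depth=2 redo_depth=0
After op 3 (undo): buf='ok' undo_depth=1 redo_depth=1
After op 4 (undo): buf='(empty)' undo_depth=0 redo_depth=2
After op 5 (type): buf='blue' undo_depth=1 redo_depth=0
After op 6 (type): buf='bluequx' undo_depth=2 redo_depth=0
After op 7 (type): buf='bluequxtwo' undo_depth=3 redo_depth=0
After op 8 (type): buf='bluequxtwoqux' undo_depth=4 redo_depth=0
After op 9 (undo): buf='bluequxtwo' undo_depth=3 redo_depth=1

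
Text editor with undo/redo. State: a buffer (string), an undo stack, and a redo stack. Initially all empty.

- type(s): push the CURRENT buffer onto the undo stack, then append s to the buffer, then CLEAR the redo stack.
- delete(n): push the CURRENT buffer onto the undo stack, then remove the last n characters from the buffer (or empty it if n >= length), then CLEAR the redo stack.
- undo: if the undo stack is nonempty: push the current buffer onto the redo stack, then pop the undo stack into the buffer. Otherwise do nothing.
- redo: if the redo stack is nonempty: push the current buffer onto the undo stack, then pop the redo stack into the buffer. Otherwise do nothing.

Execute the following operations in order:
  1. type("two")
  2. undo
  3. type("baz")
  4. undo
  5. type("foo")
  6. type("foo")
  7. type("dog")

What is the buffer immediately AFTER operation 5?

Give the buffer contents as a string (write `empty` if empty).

After op 1 (type): buf='two' undo_depth=1 redo_depth=0
After op 2 (undo): buf='(empty)' undo_depth=0 redo_depth=1
After op 3 (type): buf='baz' undo_depth=1 redo_depth=0
After op 4 (undo): buf='(empty)' undo_depth=0 redo_depth=1
After op 5 (type): buf='foo' undo_depth=1 redo_depth=0

Answer: foo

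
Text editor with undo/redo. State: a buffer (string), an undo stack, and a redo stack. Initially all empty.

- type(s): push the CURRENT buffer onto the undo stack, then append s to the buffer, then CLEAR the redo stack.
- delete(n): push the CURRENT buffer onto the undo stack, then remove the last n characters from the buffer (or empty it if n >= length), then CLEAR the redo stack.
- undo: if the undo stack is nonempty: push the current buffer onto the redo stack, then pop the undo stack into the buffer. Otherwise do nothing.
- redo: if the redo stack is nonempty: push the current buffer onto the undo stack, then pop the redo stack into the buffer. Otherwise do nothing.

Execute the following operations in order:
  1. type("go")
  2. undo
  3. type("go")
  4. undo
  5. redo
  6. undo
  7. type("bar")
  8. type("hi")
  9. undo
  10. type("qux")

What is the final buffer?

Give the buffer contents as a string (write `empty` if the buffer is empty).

Answer: barqux

Derivation:
After op 1 (type): buf='go' undo_depth=1 redo_depth=0
After op 2 (undo): buf='(empty)' undo_depth=0 redo_depth=1
After op 3 (type): buf='go' undo_depth=1 redo_depth=0
After op 4 (undo): buf='(empty)' undo_depth=0 redo_depth=1
After op 5 (redo): buf='go' undo_depth=1 redo_depth=0
After op 6 (undo): buf='(empty)' undo_depth=0 redo_depth=1
After op 7 (type): buf='bar' undo_depth=1 redo_depth=0
After op 8 (type): buf='barhi' undo_depth=2 redo_depth=0
After op 9 (undo): buf='bar' undo_depth=1 redo_depth=1
After op 10 (type): buf='barqux' undo_depth=2 redo_depth=0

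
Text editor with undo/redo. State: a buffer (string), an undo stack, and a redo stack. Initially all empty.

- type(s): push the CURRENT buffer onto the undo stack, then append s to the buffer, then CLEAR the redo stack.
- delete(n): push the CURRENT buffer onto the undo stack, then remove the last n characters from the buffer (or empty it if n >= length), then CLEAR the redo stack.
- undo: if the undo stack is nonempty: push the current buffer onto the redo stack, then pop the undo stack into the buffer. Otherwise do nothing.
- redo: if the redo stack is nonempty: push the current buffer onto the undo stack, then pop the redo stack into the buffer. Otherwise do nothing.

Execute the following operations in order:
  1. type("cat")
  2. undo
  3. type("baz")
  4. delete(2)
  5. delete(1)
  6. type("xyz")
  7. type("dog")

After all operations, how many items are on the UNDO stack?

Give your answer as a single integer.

After op 1 (type): buf='cat' undo_depth=1 redo_depth=0
After op 2 (undo): buf='(empty)' undo_depth=0 redo_depth=1
After op 3 (type): buf='baz' undo_depth=1 redo_depth=0
After op 4 (delete): buf='b' undo_depth=2 redo_depth=0
After op 5 (delete): buf='(empty)' undo_depth=3 redo_depth=0
After op 6 (type): buf='xyz' undo_depth=4 redo_depth=0
After op 7 (type): buf='xyzdog' undo_depth=5 redo_depth=0

Answer: 5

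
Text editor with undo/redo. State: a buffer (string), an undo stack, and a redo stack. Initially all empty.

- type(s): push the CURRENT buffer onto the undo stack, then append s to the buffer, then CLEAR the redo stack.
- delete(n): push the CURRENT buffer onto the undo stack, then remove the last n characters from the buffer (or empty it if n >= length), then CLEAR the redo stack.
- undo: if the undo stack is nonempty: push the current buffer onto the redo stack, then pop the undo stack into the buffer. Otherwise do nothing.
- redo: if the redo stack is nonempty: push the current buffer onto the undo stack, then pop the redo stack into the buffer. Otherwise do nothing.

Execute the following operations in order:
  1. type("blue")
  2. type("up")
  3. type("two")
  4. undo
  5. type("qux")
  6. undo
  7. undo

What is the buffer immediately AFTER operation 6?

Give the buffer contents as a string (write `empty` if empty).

After op 1 (type): buf='blue' undo_depth=1 redo_depth=0
After op 2 (type): buf='blueup' undo_depth=2 redo_depth=0
After op 3 (type): buf='blueuptwo' undo_depth=3 redo_depth=0
After op 4 (undo): buf='blueup' undo_depth=2 redo_depth=1
After op 5 (type): buf='blueupqux' undo_depth=3 redo_depth=0
After op 6 (undo): buf='blueup' undo_depth=2 redo_depth=1

Answer: blueup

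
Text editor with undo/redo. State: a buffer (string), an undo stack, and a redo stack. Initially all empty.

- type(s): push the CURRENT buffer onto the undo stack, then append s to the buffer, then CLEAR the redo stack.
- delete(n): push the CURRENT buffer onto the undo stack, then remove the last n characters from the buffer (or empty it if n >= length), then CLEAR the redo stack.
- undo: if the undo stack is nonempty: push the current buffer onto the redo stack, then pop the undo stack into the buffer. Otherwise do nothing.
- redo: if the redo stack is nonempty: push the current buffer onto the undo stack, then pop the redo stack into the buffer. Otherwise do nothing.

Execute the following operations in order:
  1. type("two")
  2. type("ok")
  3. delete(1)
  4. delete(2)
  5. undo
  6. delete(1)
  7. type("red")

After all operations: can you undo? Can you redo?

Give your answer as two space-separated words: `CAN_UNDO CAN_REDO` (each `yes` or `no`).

Answer: yes no

Derivation:
After op 1 (type): buf='two' undo_depth=1 redo_depth=0
After op 2 (type): buf='twook' undo_depth=2 redo_depth=0
After op 3 (delete): buf='twoo' undo_depth=3 redo_depth=0
After op 4 (delete): buf='tw' undo_depth=4 redo_depth=0
After op 5 (undo): buf='twoo' undo_depth=3 redo_depth=1
After op 6 (delete): buf='two' undo_depth=4 redo_depth=0
After op 7 (type): buf='twored' undo_depth=5 redo_depth=0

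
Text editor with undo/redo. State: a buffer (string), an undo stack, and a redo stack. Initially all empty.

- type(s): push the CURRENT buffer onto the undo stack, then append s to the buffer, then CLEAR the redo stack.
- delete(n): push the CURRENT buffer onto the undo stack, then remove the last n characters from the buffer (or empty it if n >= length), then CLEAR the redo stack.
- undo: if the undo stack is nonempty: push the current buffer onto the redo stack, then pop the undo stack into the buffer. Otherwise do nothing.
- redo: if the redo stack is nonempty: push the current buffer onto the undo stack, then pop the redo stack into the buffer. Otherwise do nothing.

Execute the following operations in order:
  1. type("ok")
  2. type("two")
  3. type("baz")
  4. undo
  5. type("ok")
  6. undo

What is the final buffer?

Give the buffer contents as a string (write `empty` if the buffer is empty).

Answer: oktwo

Derivation:
After op 1 (type): buf='ok' undo_depth=1 redo_depth=0
After op 2 (type): buf='oktwo' undo_depth=2 redo_depth=0
After op 3 (type): buf='oktwobaz' undo_depth=3 redo_depth=0
After op 4 (undo): buf='oktwo' undo_depth=2 redo_depth=1
After op 5 (type): buf='oktwook' undo_depth=3 redo_depth=0
After op 6 (undo): buf='oktwo' undo_depth=2 redo_depth=1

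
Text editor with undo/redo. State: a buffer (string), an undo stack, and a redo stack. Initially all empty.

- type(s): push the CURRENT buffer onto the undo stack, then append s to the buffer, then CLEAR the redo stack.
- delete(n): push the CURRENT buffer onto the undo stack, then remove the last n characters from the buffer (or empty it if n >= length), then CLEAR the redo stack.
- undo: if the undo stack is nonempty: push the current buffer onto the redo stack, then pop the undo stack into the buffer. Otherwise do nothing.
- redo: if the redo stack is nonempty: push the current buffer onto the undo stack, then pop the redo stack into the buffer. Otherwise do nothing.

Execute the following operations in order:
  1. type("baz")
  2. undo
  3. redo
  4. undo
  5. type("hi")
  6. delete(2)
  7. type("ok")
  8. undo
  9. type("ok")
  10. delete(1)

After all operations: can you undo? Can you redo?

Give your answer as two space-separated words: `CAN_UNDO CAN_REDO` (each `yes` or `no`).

After op 1 (type): buf='baz' undo_depth=1 redo_depth=0
After op 2 (undo): buf='(empty)' undo_depth=0 redo_depth=1
After op 3 (redo): buf='baz' undo_depth=1 redo_depth=0
After op 4 (undo): buf='(empty)' undo_depth=0 redo_depth=1
After op 5 (type): buf='hi' undo_depth=1 redo_depth=0
After op 6 (delete): buf='(empty)' undo_depth=2 redo_depth=0
After op 7 (type): buf='ok' undo_depth=3 redo_depth=0
After op 8 (undo): buf='(empty)' undo_depth=2 redo_depth=1
After op 9 (type): buf='ok' undo_depth=3 redo_depth=0
After op 10 (delete): buf='o' undo_depth=4 redo_depth=0

Answer: yes no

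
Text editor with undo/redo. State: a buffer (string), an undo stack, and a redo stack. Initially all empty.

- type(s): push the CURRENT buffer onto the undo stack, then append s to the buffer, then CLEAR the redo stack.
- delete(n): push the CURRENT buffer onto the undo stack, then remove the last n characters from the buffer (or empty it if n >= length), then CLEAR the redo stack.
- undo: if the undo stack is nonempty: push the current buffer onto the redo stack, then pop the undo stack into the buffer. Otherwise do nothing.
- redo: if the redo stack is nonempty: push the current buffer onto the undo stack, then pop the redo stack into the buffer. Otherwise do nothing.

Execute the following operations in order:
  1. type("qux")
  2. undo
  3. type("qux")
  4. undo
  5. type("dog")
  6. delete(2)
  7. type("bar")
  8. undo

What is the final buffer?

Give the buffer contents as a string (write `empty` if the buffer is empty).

After op 1 (type): buf='qux' undo_depth=1 redo_depth=0
After op 2 (undo): buf='(empty)' undo_depth=0 redo_depth=1
After op 3 (type): buf='qux' undo_depth=1 redo_depth=0
After op 4 (undo): buf='(empty)' undo_depth=0 redo_depth=1
After op 5 (type): buf='dog' undo_depth=1 redo_depth=0
After op 6 (delete): buf='d' undo_depth=2 redo_depth=0
After op 7 (type): buf='dbar' undo_depth=3 redo_depth=0
After op 8 (undo): buf='d' undo_depth=2 redo_depth=1

Answer: d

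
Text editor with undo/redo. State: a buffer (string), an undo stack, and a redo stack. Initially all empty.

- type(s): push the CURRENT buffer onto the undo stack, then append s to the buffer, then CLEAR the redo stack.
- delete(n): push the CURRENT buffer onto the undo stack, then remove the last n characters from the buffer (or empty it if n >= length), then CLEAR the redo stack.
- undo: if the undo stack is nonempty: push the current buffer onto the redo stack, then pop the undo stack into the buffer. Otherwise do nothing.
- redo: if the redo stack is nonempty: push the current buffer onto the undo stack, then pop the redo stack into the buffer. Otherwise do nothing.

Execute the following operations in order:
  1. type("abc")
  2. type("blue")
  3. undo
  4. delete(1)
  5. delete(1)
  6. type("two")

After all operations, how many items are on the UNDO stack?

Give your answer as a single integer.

Answer: 4

Derivation:
After op 1 (type): buf='abc' undo_depth=1 redo_depth=0
After op 2 (type): buf='abcblue' undo_depth=2 redo_depth=0
After op 3 (undo): buf='abc' undo_depth=1 redo_depth=1
After op 4 (delete): buf='ab' undo_depth=2 redo_depth=0
After op 5 (delete): buf='a' undo_depth=3 redo_depth=0
After op 6 (type): buf='atwo' undo_depth=4 redo_depth=0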